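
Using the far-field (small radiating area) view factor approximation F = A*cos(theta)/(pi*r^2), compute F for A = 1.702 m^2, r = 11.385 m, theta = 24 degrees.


cos(24 deg) = 0.91355
pi*r^2 = 407.21
F = 1.702 * 0.91355 / 407.21 = 0.0038183

0.0038183


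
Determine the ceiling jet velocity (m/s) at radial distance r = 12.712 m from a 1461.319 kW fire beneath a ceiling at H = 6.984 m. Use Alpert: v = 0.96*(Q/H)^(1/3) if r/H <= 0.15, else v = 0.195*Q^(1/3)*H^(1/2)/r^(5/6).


r/H = 12.712 / 6.984 = 1.8202
r/H > 0.15, so v = 0.195*Q^(1/3)*H^(1/2)/r^(5/6)
Q^(1/3) = 11.348
H^(1/2) = 2.6427
r^(5/6) = 8.3211
v = 0.195 * 11.348 * 2.6427 / 8.3211 = 0.70279 m/s

0.70279 m/s


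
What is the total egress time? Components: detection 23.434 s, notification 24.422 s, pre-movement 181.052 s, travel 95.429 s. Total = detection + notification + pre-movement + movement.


Total = 23.434 + 24.422 + 181.052 + 95.429 = 324.337 s

324.337 s


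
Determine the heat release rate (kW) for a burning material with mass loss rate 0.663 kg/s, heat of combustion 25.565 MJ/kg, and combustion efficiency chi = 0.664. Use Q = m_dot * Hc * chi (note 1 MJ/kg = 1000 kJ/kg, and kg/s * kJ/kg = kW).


Hc = 25.565 MJ/kg = 25.565 * 1000 kJ/kg = 25565 kJ/kg
Q = 0.663 kg/s * 25565 kJ/kg * 0.664 = 11255 kW

11255 kW


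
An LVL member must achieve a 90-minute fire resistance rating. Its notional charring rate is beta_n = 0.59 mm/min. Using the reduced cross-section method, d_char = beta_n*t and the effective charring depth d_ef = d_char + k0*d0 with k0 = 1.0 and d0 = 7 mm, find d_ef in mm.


d_char = 0.59 * 90 = 53.1 mm
d_ef = 53.1 + 1.0*7 = 60.1 mm

60.1 mm


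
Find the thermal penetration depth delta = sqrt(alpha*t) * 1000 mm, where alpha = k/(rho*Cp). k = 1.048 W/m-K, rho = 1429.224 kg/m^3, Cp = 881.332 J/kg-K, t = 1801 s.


alpha = 1.048 / (1429.224 * 881.332) = 8.3200e-07 m^2/s
alpha * t = 0.0014984
delta = sqrt(0.0014984) * 1000 = 38.710 mm

38.710 mm


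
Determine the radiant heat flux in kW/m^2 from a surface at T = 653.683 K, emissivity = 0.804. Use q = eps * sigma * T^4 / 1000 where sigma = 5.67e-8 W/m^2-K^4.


T^4 = 1.8259e+11
q = 0.804 * 5.67e-8 * 1.8259e+11 / 1000 = 8.3235 kW/m^2

8.3235 kW/m^2


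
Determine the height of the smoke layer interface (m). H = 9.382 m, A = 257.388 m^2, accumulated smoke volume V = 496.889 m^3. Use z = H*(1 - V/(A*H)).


V/(A*H) = 0.20577
1 - 0.20577 = 0.79423
z = 9.382 * 0.79423 = 7.4515 m

7.4515 m


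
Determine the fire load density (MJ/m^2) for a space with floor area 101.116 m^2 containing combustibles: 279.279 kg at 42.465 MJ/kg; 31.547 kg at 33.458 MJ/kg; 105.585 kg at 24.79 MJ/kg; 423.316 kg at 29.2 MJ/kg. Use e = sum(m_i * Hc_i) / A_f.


Total energy = 279.279*42.465 + 31.547*33.458 + 105.585*24.79 + 423.316*29.2
= 11859.58 + 1055.500 + 2617.452 + 12360.83
= 27893.36 MJ
e = 27893.36 / 101.116 = 275.86 MJ/m^2

275.86 MJ/m^2


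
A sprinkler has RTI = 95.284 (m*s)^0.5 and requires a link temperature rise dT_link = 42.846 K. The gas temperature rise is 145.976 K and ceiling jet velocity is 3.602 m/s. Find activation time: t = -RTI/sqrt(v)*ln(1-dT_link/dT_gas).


dT_link/dT_gas = 0.29351
ln(1 - 0.29351) = -0.34745
t = -95.284 / sqrt(3.602) * -0.34745 = 17.444 s

17.444 s


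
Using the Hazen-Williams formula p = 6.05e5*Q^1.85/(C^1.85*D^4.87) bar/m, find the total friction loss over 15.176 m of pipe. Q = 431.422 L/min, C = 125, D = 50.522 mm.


Q^1.85 = 74915
C^1.85 = 7573.3
D^4.87 = 1.9767e+08
p/m = 0.030275 bar/m
p_total = 0.030275 * 15.176 = 0.45946 bar

0.45946 bar


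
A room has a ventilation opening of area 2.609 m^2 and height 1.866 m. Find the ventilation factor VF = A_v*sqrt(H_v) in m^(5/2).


sqrt(H_v) = 1.3660
VF = 2.609 * 1.3660 = 3.5639 m^(5/2)

3.5639 m^(5/2)


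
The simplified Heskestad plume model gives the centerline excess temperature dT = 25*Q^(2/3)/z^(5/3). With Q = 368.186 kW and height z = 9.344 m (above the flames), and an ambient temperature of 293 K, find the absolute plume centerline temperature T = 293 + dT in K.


Q^(2/3) = 51.370
z^(5/3) = 41.453
dT = 25 * 51.370 / 41.453 = 30.981 K
T = 293 + 30.981 = 323.98 K

323.98 K


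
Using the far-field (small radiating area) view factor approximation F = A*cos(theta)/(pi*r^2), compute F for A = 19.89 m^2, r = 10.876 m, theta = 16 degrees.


cos(16 deg) = 0.96126
pi*r^2 = 371.61
F = 19.89 * 0.96126 / 371.61 = 0.051450

0.051450


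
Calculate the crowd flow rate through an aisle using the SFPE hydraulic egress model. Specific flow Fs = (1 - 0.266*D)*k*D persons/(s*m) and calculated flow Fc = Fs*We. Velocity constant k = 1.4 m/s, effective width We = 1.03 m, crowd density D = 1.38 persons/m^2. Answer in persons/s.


1 - 0.266*D = 1 - 0.266*1.38 = 0.63292
Fs = 0.63292 * 1.4 * 1.38 = 1.2228 persons/(s*m)
Fc = 1.2228 * 1.03 = 1.2595 persons/s

1.2595 persons/s


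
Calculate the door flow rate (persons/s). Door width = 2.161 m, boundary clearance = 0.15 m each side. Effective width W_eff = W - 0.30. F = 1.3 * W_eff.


W_eff = 2.161 - 0.30 = 1.861 m
F = 1.3 * 1.861 = 2.4193 persons/s

2.4193 persons/s


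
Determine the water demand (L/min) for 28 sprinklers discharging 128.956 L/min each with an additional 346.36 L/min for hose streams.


Sprinkler demand = 28 * 128.956 = 3610.768 L/min
Total = 3610.768 + 346.36 = 3957.128 L/min

3957.128 L/min


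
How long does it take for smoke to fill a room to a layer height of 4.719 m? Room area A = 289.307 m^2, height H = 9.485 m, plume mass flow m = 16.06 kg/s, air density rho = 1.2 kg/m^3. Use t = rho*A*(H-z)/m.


H - z = 4.766 m
t = 1.2 * 289.307 * 4.766 / 16.06 = 103.03 s

103.03 s


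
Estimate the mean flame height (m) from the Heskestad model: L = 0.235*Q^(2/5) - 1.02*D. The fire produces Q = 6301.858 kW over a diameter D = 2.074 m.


Q^(2/5) = 33.097
0.235 * Q^(2/5) = 7.7778
1.02 * D = 2.1155
L = 5.6623 m

5.6623 m


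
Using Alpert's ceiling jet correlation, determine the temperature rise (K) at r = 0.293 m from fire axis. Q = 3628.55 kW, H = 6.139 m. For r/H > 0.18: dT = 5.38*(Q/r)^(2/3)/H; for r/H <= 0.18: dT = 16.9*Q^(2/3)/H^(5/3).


r/H = 0.293 / 6.139 = 0.047728
r/H <= 0.18, so dT = 16.9*Q^(2/3)/H^(5/3)
Q^(2/3) = 236.13
H^(5/3) = 20.582
dT = 16.9 * 236.13 / 20.582 = 193.89 K

193.89 K


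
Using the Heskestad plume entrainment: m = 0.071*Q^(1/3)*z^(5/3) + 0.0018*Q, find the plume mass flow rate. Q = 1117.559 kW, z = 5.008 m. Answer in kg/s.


Q^(1/3) = 10.377
z^(5/3) = 14.659
First term = 0.071 * 10.377 * 14.659 = 10.801
Second term = 0.0018 * 1117.559 = 2.0116
m = 12.812 kg/s

12.812 kg/s


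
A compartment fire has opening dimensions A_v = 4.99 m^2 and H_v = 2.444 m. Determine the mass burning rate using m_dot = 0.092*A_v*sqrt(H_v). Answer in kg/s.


sqrt(H_v) = 1.5633
m_dot = 0.092 * 4.99 * 1.5633 = 0.71769 kg/s

0.71769 kg/s


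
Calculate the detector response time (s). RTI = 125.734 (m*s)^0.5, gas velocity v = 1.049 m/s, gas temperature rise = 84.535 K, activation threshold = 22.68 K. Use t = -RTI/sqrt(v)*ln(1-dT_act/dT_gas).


dT_act/dT_gas = 0.26829
ln(1 - 0.26829) = -0.31237
t = -125.734 / sqrt(1.049) * -0.31237 = 38.348 s

38.348 s


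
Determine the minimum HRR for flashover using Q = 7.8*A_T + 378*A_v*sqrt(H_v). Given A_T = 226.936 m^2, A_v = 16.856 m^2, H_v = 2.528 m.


7.8*A_T = 1770.1
sqrt(H_v) = 1.5900
378*A_v*sqrt(H_v) = 10131
Q = 1770.1 + 10131 = 11901 kW

11901 kW


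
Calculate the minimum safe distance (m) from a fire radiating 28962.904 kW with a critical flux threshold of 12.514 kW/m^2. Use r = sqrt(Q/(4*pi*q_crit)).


4*pi*q_crit = 157.26
Q/(4*pi*q_crit) = 184.18
r = sqrt(184.18) = 13.571 m

13.571 m


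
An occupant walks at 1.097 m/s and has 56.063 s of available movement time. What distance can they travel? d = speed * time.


d = 1.097 * 56.063 = 61.501 m

61.501 m


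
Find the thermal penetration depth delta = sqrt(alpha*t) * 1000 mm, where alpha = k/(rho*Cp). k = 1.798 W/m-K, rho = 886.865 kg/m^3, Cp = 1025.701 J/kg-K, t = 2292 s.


alpha = 1.798 / (886.865 * 1025.701) = 1.9766e-06 m^2/s
alpha * t = 0.0045303
delta = sqrt(0.0045303) * 1000 = 67.307 mm

67.307 mm


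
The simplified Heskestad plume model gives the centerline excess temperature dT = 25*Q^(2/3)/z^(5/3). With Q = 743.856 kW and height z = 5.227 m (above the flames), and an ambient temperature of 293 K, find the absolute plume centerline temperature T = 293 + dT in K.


Q^(2/3) = 82.097
z^(5/3) = 15.743
dT = 25 * 82.097 / 15.743 = 130.37 K
T = 293 + 130.37 = 423.37 K

423.37 K


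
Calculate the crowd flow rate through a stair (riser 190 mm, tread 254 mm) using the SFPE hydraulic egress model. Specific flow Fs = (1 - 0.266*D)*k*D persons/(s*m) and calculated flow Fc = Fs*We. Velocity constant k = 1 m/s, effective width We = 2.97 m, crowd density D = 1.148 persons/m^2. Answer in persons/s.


1 - 0.266*D = 1 - 0.266*1.148 = 0.69463
Fs = 0.69463 * 1 * 1.148 = 0.79744 persons/(s*m)
Fc = 0.79744 * 2.97 = 2.3684 persons/s

2.3684 persons/s


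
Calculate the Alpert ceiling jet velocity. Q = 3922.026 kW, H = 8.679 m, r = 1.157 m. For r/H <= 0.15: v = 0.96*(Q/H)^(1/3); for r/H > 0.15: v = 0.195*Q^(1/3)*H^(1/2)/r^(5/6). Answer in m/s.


r/H = 1.157 / 8.679 = 0.13331
r/H <= 0.15, so v = 0.96*(Q/H)^(1/3)
Q/H = 451.90
(Q/H)^(1/3) = 7.6739
v = 0.96 * 7.6739 = 7.3669 m/s

7.3669 m/s


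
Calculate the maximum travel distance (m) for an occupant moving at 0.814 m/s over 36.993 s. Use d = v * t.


d = 0.814 * 36.993 = 30.112 m

30.112 m


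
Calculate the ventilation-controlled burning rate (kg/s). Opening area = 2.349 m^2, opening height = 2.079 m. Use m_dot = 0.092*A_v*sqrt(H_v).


sqrt(H_v) = 1.4419
m_dot = 0.092 * 2.349 * 1.4419 = 0.31160 kg/s

0.31160 kg/s


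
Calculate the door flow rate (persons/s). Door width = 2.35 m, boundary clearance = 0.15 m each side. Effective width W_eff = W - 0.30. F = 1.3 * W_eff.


W_eff = 2.35 - 0.30 = 2.05 m
F = 1.3 * 2.05 = 2.665 persons/s

2.665 persons/s


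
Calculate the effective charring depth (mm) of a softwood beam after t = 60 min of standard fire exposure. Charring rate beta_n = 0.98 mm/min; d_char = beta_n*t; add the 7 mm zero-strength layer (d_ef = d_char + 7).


d_char = 0.98 * 60 = 58.8 mm
d_ef = 58.8 + 1.0*7 = 65.8 mm

65.8 mm


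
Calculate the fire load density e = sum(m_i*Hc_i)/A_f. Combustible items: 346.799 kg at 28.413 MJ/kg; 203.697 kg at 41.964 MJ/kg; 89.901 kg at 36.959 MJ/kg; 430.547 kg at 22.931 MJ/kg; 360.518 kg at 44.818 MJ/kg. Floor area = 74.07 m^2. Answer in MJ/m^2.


Total energy = 346.799*28.413 + 203.697*41.964 + 89.901*36.959 + 430.547*22.931 + 360.518*44.818
= 9853.600 + 8547.941 + 3322.651 + 9872.873 + 16157.70
= 47754.76 MJ
e = 47754.76 / 74.07 = 644.72 MJ/m^2

644.72 MJ/m^2


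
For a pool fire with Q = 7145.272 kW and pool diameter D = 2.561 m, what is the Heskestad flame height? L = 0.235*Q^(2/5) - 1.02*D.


Q^(2/5) = 34.802
0.235 * Q^(2/5) = 8.1785
1.02 * D = 2.6122
L = 5.5663 m

5.5663 m


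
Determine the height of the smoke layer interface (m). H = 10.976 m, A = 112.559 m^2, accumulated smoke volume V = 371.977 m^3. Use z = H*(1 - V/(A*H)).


V/(A*H) = 0.30109
1 - 0.30109 = 0.69891
z = 10.976 * 0.69891 = 7.6713 m

7.6713 m


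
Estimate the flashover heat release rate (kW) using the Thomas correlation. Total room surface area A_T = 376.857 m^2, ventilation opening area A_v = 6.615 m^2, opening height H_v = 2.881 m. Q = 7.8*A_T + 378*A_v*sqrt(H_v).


7.8*A_T = 2939.5
sqrt(H_v) = 1.6974
378*A_v*sqrt(H_v) = 4244.2
Q = 2939.5 + 4244.2 = 7183.7 kW

7183.7 kW


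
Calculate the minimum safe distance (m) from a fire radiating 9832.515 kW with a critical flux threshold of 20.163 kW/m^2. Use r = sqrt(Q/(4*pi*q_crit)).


4*pi*q_crit = 253.38
Q/(4*pi*q_crit) = 38.806
r = sqrt(38.806) = 6.2295 m

6.2295 m


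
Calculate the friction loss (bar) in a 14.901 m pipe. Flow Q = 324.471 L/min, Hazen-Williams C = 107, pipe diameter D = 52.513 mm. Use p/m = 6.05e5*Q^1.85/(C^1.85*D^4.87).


Q^1.85 = 44226
C^1.85 = 5680.2
D^4.87 = 2.3862e+08
p/m = 0.019741 bar/m
p_total = 0.019741 * 14.901 = 0.29416 bar

0.29416 bar


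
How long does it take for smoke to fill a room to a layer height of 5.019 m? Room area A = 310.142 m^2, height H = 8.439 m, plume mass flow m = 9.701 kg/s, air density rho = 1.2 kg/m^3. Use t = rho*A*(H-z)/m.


H - z = 3.42 m
t = 1.2 * 310.142 * 3.42 / 9.701 = 131.21 s

131.21 s


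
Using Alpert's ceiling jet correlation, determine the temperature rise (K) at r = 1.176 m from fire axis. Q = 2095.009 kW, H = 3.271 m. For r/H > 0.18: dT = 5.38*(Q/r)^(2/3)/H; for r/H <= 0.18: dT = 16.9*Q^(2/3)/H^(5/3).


r/H = 1.176 / 3.271 = 0.35952
r/H > 0.18, so dT = 5.38*(Q/r)^(2/3)/H
Q/r = 1781.5
(Q/r)^(2/3) = 146.96
dT = 5.38 * 146.96 / 3.271 = 241.71 K

241.71 K


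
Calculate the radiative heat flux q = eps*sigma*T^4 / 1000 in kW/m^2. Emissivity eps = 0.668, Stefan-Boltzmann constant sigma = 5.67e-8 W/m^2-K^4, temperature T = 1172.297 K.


T^4 = 1.8886e+12
q = 0.668 * 5.67e-8 * 1.8886e+12 / 1000 = 71.534 kW/m^2

71.534 kW/m^2


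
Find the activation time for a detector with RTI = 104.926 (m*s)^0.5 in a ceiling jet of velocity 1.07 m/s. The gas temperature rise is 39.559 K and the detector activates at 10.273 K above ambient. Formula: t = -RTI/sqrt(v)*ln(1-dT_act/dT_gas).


dT_act/dT_gas = 0.25969
ln(1 - 0.25969) = -0.30068
t = -104.926 / sqrt(1.07) * -0.30068 = 30.500 s

30.500 s


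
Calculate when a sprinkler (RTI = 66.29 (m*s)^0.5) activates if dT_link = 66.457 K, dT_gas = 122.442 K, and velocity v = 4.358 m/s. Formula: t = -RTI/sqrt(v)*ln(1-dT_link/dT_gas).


dT_link/dT_gas = 0.54276
ln(1 - 0.54276) = -0.78255
t = -66.29 / sqrt(4.358) * -0.78255 = 24.850 s

24.850 s


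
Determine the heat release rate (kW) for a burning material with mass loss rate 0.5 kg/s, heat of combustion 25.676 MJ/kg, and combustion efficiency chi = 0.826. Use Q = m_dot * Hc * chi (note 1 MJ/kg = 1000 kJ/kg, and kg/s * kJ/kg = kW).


Hc = 25.676 MJ/kg = 25.676 * 1000 kJ/kg = 25676 kJ/kg
Q = 0.5 kg/s * 25676 kJ/kg * 0.826 = 10604.188 kW

10604.188 kW


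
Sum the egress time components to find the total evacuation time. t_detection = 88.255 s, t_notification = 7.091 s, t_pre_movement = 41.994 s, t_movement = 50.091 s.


Total = 88.255 + 7.091 + 41.994 + 50.091 = 187.431 s

187.431 s


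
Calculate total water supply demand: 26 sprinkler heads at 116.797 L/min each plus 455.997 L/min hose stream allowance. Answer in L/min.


Sprinkler demand = 26 * 116.797 = 3036.722 L/min
Total = 3036.722 + 455.997 = 3492.719 L/min

3492.719 L/min


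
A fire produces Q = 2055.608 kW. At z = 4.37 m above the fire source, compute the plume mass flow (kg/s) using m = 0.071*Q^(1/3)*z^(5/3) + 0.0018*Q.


Q^(1/3) = 12.715
z^(5/3) = 11.681
First term = 0.071 * 12.715 * 11.681 = 10.545
Second term = 0.0018 * 2055.608 = 3.7001
m = 14.245 kg/s

14.245 kg/s


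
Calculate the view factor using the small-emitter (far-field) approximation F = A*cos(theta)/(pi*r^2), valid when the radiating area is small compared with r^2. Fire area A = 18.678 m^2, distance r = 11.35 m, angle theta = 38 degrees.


cos(38 deg) = 0.78801
pi*r^2 = 404.71
F = 18.678 * 0.78801 / 404.71 = 0.036368

0.036368


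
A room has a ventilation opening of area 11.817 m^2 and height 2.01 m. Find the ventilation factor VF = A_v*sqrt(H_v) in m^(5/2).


sqrt(H_v) = 1.4177
VF = 11.817 * 1.4177 = 16.753 m^(5/2)

16.753 m^(5/2)


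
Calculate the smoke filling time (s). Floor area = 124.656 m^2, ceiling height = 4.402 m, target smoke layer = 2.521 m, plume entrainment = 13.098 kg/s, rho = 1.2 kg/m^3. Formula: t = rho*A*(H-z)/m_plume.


H - z = 1.881 m
t = 1.2 * 124.656 * 1.881 / 13.098 = 21.482 s

21.482 s


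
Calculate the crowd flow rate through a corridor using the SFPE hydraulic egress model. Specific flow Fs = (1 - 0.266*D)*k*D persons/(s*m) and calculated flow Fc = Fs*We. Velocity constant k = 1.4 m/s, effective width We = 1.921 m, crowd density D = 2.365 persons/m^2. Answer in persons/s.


1 - 0.266*D = 1 - 0.266*2.365 = 0.37091
Fs = 0.37091 * 1.4 * 2.365 = 1.2281 persons/(s*m)
Fc = 1.2281 * 1.921 = 2.3591 persons/s

2.3591 persons/s


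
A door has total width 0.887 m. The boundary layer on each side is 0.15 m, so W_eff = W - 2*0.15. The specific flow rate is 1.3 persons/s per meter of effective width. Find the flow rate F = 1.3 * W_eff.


W_eff = 0.887 - 0.30 = 0.587 m
F = 1.3 * 0.587 = 0.76310 persons/s

0.76310 persons/s


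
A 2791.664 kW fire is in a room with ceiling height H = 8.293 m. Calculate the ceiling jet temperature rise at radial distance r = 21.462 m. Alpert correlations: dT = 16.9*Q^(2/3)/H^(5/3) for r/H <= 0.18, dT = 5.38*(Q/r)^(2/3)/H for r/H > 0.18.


r/H = 21.462 / 8.293 = 2.5880
r/H > 0.18, so dT = 5.38*(Q/r)^(2/3)/H
Q/r = 130.07
(Q/r)^(2/3) = 25.672
dT = 5.38 * 25.672 / 8.293 = 16.655 K

16.655 K


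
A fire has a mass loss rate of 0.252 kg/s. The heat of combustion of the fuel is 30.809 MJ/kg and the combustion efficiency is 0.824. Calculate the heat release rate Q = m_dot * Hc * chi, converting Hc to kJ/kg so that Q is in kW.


Hc = 30.809 MJ/kg = 30.809 * 1000 kJ/kg = 30809 kJ/kg
Q = 0.252 kg/s * 30809 kJ/kg * 0.824 = 6397.4 kW

6397.4 kW


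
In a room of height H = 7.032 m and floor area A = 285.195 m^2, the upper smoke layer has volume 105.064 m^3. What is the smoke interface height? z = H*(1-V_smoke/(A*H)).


V/(A*H) = 0.052388
1 - 0.052388 = 0.94761
z = 7.032 * 0.94761 = 6.6636 m

6.6636 m


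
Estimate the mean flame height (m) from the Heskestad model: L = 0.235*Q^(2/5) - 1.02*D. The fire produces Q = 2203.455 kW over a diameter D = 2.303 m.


Q^(2/5) = 21.739
0.235 * Q^(2/5) = 5.1087
1.02 * D = 2.3491
L = 2.7596 m

2.7596 m


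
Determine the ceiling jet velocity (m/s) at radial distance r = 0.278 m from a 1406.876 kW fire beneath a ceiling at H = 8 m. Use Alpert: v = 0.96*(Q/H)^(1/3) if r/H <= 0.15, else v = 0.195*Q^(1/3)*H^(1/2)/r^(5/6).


r/H = 0.278 / 8 = 0.034750
r/H <= 0.15, so v = 0.96*(Q/H)^(1/3)
Q/H = 175.86
(Q/H)^(1/3) = 5.6026
v = 0.96 * 5.6026 = 5.3785 m/s

5.3785 m/s


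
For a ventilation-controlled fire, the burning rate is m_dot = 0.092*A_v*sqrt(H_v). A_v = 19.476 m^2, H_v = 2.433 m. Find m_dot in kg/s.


sqrt(H_v) = 1.5598
m_dot = 0.092 * 19.476 * 1.5598 = 2.7949 kg/s

2.7949 kg/s


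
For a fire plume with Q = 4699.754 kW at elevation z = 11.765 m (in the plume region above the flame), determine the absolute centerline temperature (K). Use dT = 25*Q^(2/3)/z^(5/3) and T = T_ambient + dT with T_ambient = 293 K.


Q^(2/3) = 280.58
z^(5/3) = 60.858
dT = 25 * 280.58 / 60.858 = 115.26 K
T = 293 + 115.26 = 408.26 K

408.26 K


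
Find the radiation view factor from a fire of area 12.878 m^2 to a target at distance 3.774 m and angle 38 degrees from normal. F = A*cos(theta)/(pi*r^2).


cos(38 deg) = 0.78801
pi*r^2 = 44.746
F = 12.878 * 0.78801 / 44.746 = 0.22679

0.22679


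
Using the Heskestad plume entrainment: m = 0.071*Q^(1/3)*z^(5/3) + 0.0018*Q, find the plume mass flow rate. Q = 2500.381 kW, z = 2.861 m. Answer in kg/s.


Q^(1/3) = 13.573
z^(5/3) = 5.7658
First term = 0.071 * 13.573 * 5.7658 = 5.5564
Second term = 0.0018 * 2500.381 = 4.5007
m = 10.057 kg/s

10.057 kg/s


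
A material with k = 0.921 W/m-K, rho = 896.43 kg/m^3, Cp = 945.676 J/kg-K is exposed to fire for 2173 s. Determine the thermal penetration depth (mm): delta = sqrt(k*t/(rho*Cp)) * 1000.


alpha = 0.921 / (896.43 * 945.676) = 1.0864e-06 m^2/s
alpha * t = 0.0023608
delta = sqrt(0.0023608) * 1000 = 48.588 mm

48.588 mm


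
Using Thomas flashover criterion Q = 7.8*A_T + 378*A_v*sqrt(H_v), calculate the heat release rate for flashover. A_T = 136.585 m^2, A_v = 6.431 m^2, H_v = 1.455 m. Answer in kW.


7.8*A_T = 1065.363
sqrt(H_v) = 1.2062
378*A_v*sqrt(H_v) = 2932.3
Q = 1065.363 + 2932.3 = 3997.6 kW

3997.6 kW


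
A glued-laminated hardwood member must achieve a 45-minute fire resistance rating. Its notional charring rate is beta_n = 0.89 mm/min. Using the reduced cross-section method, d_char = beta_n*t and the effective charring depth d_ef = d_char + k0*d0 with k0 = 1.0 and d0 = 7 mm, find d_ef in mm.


d_char = 0.89 * 45 = 40.05 mm
d_ef = 40.05 + 1.0*7 = 47.05 mm

47.05 mm


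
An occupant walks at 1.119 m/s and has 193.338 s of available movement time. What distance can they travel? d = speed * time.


d = 1.119 * 193.338 = 216.35 m

216.35 m


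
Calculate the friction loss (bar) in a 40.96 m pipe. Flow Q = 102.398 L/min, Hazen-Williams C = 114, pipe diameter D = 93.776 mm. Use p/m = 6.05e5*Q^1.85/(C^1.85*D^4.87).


Q^1.85 = 5236.5
C^1.85 = 6386.7
D^4.87 = 4.0187e+09
p/m = 0.00012343 bar/m
p_total = 0.00012343 * 40.96 = 0.0050558 bar

0.0050558 bar


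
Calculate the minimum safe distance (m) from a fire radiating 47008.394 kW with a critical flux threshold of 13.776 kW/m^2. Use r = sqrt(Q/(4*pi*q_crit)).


4*pi*q_crit = 173.11
Q/(4*pi*q_crit) = 271.55
r = sqrt(271.55) = 16.479 m

16.479 m


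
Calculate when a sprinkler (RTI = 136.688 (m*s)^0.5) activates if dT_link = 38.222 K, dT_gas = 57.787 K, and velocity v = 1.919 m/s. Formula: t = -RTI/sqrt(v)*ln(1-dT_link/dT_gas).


dT_link/dT_gas = 0.66143
ln(1 - 0.66143) = -1.0830
t = -136.688 / sqrt(1.919) * -1.0830 = 106.86 s

106.86 s


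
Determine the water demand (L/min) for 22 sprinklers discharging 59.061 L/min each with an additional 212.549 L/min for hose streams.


Sprinkler demand = 22 * 59.061 = 1299.342 L/min
Total = 1299.342 + 212.549 = 1511.891 L/min

1511.891 L/min


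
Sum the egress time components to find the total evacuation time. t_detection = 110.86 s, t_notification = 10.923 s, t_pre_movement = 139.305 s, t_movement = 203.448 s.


Total = 110.86 + 10.923 + 139.305 + 203.448 = 464.536 s

464.536 s


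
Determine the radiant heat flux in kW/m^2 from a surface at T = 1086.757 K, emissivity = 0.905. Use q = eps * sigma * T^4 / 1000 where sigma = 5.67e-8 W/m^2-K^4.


T^4 = 1.3949e+12
q = 0.905 * 5.67e-8 * 1.3949e+12 / 1000 = 71.575 kW/m^2

71.575 kW/m^2


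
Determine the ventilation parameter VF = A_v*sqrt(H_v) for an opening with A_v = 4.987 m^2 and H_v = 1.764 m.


sqrt(H_v) = 1.3282
VF = 4.987 * 1.3282 = 6.6235 m^(5/2)

6.6235 m^(5/2)


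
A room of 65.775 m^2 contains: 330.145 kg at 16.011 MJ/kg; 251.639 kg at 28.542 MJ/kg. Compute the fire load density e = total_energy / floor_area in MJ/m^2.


Total energy = 330.145*16.011 + 251.639*28.542
= 5285.952 + 7182.280
= 12468.23 MJ
e = 12468.23 / 65.775 = 189.56 MJ/m^2

189.56 MJ/m^2


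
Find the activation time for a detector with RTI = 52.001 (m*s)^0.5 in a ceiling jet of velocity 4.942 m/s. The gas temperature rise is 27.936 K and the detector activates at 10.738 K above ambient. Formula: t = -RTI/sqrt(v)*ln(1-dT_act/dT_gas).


dT_act/dT_gas = 0.38438
ln(1 - 0.38438) = -0.48512
t = -52.001 / sqrt(4.942) * -0.48512 = 11.348 s

11.348 s


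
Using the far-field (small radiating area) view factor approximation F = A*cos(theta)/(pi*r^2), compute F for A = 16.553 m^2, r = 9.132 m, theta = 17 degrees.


cos(17 deg) = 0.95630
pi*r^2 = 261.99
F = 16.553 * 0.95630 / 261.99 = 0.060421

0.060421


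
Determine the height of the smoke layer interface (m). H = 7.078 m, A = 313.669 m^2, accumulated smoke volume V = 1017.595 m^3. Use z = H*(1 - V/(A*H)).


V/(A*H) = 0.45835
1 - 0.45835 = 0.54165
z = 7.078 * 0.54165 = 3.8338 m

3.8338 m


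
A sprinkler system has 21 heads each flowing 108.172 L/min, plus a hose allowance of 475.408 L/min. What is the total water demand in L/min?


Sprinkler demand = 21 * 108.172 = 2271.612 L/min
Total = 2271.612 + 475.408 = 2747.02 L/min

2747.02 L/min


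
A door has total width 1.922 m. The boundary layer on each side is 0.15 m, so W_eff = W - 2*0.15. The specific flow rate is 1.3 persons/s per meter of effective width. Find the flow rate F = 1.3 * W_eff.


W_eff = 1.922 - 0.30 = 1.622 m
F = 1.3 * 1.622 = 2.1086 persons/s

2.1086 persons/s


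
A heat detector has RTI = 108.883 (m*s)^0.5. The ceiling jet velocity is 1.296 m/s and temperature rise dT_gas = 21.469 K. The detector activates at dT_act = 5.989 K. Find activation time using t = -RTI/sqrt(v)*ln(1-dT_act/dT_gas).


dT_act/dT_gas = 0.27896
ln(1 - 0.27896) = -0.32706
t = -108.883 / sqrt(1.296) * -0.32706 = 31.281 s

31.281 s


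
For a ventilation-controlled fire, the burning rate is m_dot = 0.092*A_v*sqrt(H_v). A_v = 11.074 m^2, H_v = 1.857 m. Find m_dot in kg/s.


sqrt(H_v) = 1.3627
m_dot = 0.092 * 11.074 * 1.3627 = 1.3883 kg/s

1.3883 kg/s


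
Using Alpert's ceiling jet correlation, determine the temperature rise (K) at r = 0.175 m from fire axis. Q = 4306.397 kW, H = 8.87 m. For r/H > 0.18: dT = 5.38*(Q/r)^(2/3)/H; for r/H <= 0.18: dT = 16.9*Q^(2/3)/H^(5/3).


r/H = 0.175 / 8.87 = 0.019729
r/H <= 0.18, so dT = 16.9*Q^(2/3)/H^(5/3)
Q^(2/3) = 264.69
H^(5/3) = 38.008
dT = 16.9 * 264.69 / 38.008 = 117.69 K

117.69 K


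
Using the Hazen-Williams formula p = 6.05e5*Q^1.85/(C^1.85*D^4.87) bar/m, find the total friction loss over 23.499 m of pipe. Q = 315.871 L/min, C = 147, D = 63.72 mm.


Q^1.85 = 42082
C^1.85 = 10222
D^4.87 = 6.1210e+08
p/m = 0.0040690 bar/m
p_total = 0.0040690 * 23.499 = 0.095618 bar

0.095618 bar


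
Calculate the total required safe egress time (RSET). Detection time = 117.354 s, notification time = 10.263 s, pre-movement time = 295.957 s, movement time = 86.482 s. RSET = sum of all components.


Total = 117.354 + 10.263 + 295.957 + 86.482 = 510.056 s

510.056 s


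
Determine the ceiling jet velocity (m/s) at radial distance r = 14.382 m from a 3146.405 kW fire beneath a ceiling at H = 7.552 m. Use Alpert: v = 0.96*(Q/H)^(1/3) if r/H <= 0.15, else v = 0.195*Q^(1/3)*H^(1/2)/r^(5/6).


r/H = 14.382 / 7.552 = 1.9044
r/H > 0.15, so v = 0.195*Q^(1/3)*H^(1/2)/r^(5/6)
Q^(1/3) = 14.653
H^(1/2) = 2.7481
r^(5/6) = 9.2225
v = 0.195 * 14.653 * 2.7481 / 9.2225 = 0.85144 m/s

0.85144 m/s


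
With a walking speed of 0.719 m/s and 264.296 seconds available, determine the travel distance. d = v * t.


d = 0.719 * 264.296 = 190.03 m

190.03 m


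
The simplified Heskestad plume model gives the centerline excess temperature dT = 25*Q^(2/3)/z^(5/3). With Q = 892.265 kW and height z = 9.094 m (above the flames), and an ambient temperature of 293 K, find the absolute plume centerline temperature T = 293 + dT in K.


Q^(2/3) = 92.682
z^(5/3) = 39.621
dT = 25 * 92.682 / 39.621 = 58.480 K
T = 293 + 58.480 = 351.48 K

351.48 K


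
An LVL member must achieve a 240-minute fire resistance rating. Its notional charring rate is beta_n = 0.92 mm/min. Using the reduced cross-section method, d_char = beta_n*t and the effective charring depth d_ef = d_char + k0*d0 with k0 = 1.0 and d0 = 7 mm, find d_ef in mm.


d_char = 0.92 * 240 = 220.8 mm
d_ef = 220.8 + 1.0*7 = 227.8 mm

227.8 mm


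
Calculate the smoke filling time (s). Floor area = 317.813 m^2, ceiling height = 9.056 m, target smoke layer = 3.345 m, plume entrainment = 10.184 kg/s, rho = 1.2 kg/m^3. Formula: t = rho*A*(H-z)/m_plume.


H - z = 5.711 m
t = 1.2 * 317.813 * 5.711 / 10.184 = 213.87 s

213.87 s


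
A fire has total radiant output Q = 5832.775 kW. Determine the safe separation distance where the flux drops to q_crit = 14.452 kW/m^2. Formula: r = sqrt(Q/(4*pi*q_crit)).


4*pi*q_crit = 181.61
Q/(4*pi*q_crit) = 32.117
r = sqrt(32.117) = 5.6672 m

5.6672 m


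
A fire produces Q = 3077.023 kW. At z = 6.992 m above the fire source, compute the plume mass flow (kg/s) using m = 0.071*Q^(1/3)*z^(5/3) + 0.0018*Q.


Q^(1/3) = 14.545
z^(5/3) = 25.566
First term = 0.071 * 14.545 * 25.566 = 26.402
Second term = 0.0018 * 3077.023 = 5.5386
m = 31.941 kg/s

31.941 kg/s


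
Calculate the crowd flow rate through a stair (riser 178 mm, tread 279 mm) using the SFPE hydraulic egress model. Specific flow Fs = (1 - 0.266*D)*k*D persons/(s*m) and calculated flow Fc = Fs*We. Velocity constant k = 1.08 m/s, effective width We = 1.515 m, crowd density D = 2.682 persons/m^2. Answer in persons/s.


1 - 0.266*D = 1 - 0.266*2.682 = 0.28659
Fs = 0.28659 * 1.08 * 2.682 = 0.83012 persons/(s*m)
Fc = 0.83012 * 1.515 = 1.2576 persons/s

1.2576 persons/s


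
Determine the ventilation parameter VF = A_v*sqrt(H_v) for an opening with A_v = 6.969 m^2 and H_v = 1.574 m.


sqrt(H_v) = 1.2546
VF = 6.969 * 1.2546 = 8.7432 m^(5/2)

8.7432 m^(5/2)


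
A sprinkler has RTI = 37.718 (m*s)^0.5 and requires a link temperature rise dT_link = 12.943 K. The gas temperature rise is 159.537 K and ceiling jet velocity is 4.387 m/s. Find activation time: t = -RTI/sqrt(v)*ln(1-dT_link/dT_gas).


dT_link/dT_gas = 0.081129
ln(1 - 0.081129) = -0.084609
t = -37.718 / sqrt(4.387) * -0.084609 = 1.5236 s

1.5236 s


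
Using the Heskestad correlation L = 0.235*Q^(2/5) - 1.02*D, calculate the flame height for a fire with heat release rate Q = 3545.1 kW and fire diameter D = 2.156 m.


Q^(2/5) = 26.294
0.235 * Q^(2/5) = 6.1790
1.02 * D = 2.1991
L = 3.9799 m

3.9799 m


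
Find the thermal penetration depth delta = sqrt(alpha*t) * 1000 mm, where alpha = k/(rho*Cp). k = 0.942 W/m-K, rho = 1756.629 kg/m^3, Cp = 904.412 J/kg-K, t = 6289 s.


alpha = 0.942 / (1756.629 * 904.412) = 5.9293e-07 m^2/s
alpha * t = 0.0037289
delta = sqrt(0.0037289) * 1000 = 61.065 mm

61.065 mm


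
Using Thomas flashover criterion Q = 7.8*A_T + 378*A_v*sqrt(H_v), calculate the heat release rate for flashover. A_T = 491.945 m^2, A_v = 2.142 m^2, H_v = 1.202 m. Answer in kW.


7.8*A_T = 3837.171
sqrt(H_v) = 1.0964
378*A_v*sqrt(H_v) = 887.69
Q = 3837.171 + 887.69 = 4724.9 kW

4724.9 kW


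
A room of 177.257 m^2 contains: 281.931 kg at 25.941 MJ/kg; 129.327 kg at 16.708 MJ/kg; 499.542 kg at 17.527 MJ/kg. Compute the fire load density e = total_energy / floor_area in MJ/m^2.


Total energy = 281.931*25.941 + 129.327*16.708 + 499.542*17.527
= 7313.572 + 2160.796 + 8755.473
= 18229.84 MJ
e = 18229.84 / 177.257 = 102.84 MJ/m^2

102.84 MJ/m^2


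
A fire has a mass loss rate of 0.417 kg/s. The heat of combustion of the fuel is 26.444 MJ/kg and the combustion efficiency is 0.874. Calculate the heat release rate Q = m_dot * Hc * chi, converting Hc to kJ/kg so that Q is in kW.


Hc = 26.444 MJ/kg = 26.444 * 1000 kJ/kg = 26444 kJ/kg
Q = 0.417 kg/s * 26444 kJ/kg * 0.874 = 9637.7 kW

9637.7 kW


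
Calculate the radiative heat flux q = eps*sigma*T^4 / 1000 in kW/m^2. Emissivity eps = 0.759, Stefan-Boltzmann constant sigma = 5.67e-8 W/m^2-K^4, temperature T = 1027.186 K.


T^4 = 1.1133e+12
q = 0.759 * 5.67e-8 * 1.1133e+12 / 1000 = 47.909 kW/m^2

47.909 kW/m^2


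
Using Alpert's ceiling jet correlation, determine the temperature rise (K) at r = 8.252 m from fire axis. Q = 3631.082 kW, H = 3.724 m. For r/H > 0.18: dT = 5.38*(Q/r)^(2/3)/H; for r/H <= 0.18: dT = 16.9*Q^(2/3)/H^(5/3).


r/H = 8.252 / 3.724 = 2.2159
r/H > 0.18, so dT = 5.38*(Q/r)^(2/3)/H
Q/r = 440.02
(Q/r)^(2/3) = 57.852
dT = 5.38 * 57.852 / 3.724 = 83.578 K

83.578 K


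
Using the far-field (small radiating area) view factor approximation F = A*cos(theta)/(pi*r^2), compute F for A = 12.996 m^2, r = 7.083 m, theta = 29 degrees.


cos(29 deg) = 0.87462
pi*r^2 = 157.61
F = 12.996 * 0.87462 / 157.61 = 0.072118

0.072118


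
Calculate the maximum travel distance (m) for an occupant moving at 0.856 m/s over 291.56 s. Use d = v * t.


d = 0.856 * 291.56 = 249.58 m

249.58 m


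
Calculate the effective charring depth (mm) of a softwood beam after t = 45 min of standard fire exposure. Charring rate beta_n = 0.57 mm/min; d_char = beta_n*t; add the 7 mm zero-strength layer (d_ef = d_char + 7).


d_char = 0.57 * 45 = 25.65 mm
d_ef = 25.65 + 1.0*7 = 32.65 mm

32.65 mm


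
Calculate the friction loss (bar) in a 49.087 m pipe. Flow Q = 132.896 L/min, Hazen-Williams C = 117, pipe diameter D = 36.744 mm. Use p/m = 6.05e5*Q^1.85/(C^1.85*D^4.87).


Q^1.85 = 8482.0
C^1.85 = 6701.1
D^4.87 = 4.1924e+07
p/m = 0.018266 bar/m
p_total = 0.018266 * 49.087 = 0.89664 bar

0.89664 bar


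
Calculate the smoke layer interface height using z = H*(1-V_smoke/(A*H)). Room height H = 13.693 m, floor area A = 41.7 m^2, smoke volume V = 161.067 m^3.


V/(A*H) = 0.28208
1 - 0.28208 = 0.71792
z = 13.693 * 0.71792 = 9.8305 m

9.8305 m


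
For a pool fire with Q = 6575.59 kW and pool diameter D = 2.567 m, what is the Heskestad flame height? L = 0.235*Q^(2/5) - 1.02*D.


Q^(2/5) = 33.665
0.235 * Q^(2/5) = 7.9112
1.02 * D = 2.6183
L = 5.2928 m

5.2928 m


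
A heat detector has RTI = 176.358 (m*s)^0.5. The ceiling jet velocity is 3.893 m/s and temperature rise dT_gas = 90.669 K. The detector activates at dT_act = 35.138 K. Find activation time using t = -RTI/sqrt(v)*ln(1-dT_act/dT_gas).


dT_act/dT_gas = 0.38754
ln(1 - 0.38754) = -0.49027
t = -176.358 / sqrt(3.893) * -0.49027 = 43.822 s

43.822 s


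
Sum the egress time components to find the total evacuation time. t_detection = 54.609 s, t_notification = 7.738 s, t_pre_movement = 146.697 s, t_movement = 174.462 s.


Total = 54.609 + 7.738 + 146.697 + 174.462 = 383.506 s

383.506 s


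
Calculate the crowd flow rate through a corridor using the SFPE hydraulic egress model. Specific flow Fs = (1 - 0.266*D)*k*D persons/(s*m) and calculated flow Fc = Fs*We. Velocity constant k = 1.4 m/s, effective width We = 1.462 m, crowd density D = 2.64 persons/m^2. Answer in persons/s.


1 - 0.266*D = 1 - 0.266*2.64 = 0.29776
Fs = 0.29776 * 1.4 * 2.64 = 1.1005 persons/(s*m)
Fc = 1.1005 * 1.462 = 1.6090 persons/s

1.6090 persons/s


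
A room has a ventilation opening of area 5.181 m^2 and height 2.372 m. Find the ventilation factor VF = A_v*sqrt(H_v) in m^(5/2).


sqrt(H_v) = 1.5401
VF = 5.181 * 1.5401 = 7.9794 m^(5/2)

7.9794 m^(5/2)


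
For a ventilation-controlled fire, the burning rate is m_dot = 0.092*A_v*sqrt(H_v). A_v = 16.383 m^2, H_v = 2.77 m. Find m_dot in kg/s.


sqrt(H_v) = 1.6643
m_dot = 0.092 * 16.383 * 1.6643 = 2.5085 kg/s

2.5085 kg/s


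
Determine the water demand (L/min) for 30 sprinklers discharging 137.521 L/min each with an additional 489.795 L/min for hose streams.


Sprinkler demand = 30 * 137.521 = 4125.63 L/min
Total = 4125.63 + 489.795 = 4615.425 L/min

4615.425 L/min


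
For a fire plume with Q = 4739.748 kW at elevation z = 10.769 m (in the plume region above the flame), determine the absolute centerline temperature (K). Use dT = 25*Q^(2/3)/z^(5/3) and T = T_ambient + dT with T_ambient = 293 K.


Q^(2/3) = 282.17
z^(5/3) = 52.516
dT = 25 * 282.17 / 52.516 = 134.32 K
T = 293 + 134.32 = 427.32 K

427.32 K


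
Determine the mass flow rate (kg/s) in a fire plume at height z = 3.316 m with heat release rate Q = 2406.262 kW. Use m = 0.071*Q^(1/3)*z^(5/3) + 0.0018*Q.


Q^(1/3) = 13.400
z^(5/3) = 7.3738
First term = 0.071 * 13.400 * 7.3738 = 7.0156
Second term = 0.0018 * 2406.262 = 4.3313
m = 11.347 kg/s

11.347 kg/s


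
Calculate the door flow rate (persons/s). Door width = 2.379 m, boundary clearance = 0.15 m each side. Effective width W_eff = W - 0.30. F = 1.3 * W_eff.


W_eff = 2.379 - 0.30 = 2.079 m
F = 1.3 * 2.079 = 2.7027 persons/s

2.7027 persons/s


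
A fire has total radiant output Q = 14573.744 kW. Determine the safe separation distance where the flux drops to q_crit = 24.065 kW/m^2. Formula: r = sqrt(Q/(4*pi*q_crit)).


4*pi*q_crit = 302.41
Q/(4*pi*q_crit) = 48.192
r = sqrt(48.192) = 6.9420 m

6.9420 m


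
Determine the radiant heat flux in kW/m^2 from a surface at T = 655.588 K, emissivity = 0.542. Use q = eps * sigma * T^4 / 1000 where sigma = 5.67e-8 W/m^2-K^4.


T^4 = 1.8472e+11
q = 0.542 * 5.67e-8 * 1.8472e+11 / 1000 = 5.6768 kW/m^2

5.6768 kW/m^2


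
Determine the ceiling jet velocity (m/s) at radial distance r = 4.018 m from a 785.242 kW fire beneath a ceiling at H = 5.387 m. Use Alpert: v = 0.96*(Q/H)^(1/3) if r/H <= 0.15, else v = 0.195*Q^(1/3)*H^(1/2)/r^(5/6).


r/H = 4.018 / 5.387 = 0.74587
r/H > 0.15, so v = 0.195*Q^(1/3)*H^(1/2)/r^(5/6)
Q^(1/3) = 9.2257
H^(1/2) = 2.3210
r^(5/6) = 3.1867
v = 0.195 * 9.2257 * 2.3210 / 3.1867 = 1.3103 m/s

1.3103 m/s


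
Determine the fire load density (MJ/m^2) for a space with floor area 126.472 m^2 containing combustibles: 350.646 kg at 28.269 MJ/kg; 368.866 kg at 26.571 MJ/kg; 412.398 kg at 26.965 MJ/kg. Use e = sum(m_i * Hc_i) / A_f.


Total energy = 350.646*28.269 + 368.866*26.571 + 412.398*26.965
= 9912.412 + 9801.138 + 11120.31
= 30833.86 MJ
e = 30833.86 / 126.472 = 243.80 MJ/m^2

243.80 MJ/m^2


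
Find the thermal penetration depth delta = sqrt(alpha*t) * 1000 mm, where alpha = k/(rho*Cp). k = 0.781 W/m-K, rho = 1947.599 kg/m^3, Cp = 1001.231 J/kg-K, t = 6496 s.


alpha = 0.781 / (1947.599 * 1001.231) = 4.0051e-07 m^2/s
alpha * t = 0.0026017
delta = sqrt(0.0026017) * 1000 = 51.007 mm

51.007 mm


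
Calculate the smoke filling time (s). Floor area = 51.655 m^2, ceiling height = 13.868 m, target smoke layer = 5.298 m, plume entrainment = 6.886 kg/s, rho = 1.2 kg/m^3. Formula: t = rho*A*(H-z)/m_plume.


H - z = 8.57 m
t = 1.2 * 51.655 * 8.57 / 6.886 = 77.145 s

77.145 s


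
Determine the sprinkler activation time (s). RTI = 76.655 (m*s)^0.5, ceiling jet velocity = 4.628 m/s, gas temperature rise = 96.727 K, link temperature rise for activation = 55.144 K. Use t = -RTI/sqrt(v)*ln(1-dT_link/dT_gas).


dT_link/dT_gas = 0.57010
ln(1 - 0.57010) = -0.84420
t = -76.655 / sqrt(4.628) * -0.84420 = 30.081 s

30.081 s


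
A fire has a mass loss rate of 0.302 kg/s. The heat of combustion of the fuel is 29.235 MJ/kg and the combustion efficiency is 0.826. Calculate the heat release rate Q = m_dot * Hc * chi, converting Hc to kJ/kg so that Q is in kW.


Hc = 29.235 MJ/kg = 29.235 * 1000 kJ/kg = 29235 kJ/kg
Q = 0.302 kg/s * 29235 kJ/kg * 0.826 = 7292.7 kW

7292.7 kW


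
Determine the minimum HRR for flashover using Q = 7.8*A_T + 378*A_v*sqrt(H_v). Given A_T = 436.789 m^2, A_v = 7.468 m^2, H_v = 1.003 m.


7.8*A_T = 3407.0
sqrt(H_v) = 1.0015
378*A_v*sqrt(H_v) = 2827.1
Q = 3407.0 + 2827.1 = 6234.1 kW

6234.1 kW


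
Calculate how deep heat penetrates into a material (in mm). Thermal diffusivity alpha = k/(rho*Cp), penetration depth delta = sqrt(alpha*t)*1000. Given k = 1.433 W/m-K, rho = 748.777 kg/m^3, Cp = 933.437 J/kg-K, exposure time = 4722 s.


alpha = 1.433 / (748.777 * 933.437) = 2.0503e-06 m^2/s
alpha * t = 0.0096813
delta = sqrt(0.0096813) * 1000 = 98.394 mm

98.394 mm


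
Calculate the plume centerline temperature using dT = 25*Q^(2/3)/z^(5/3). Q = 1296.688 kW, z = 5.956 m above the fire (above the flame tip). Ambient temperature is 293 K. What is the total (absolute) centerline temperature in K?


Q^(2/3) = 118.91
z^(5/3) = 19.570
dT = 25 * 118.91 / 19.570 = 151.91 K
T = 293 + 151.91 = 444.91 K

444.91 K


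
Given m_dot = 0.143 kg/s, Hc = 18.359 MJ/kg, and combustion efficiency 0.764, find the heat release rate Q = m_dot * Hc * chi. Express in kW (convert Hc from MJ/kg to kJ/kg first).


Hc = 18.359 MJ/kg = 18.359 * 1000 kJ/kg = 18359 kJ/kg
Q = 0.143 kg/s * 18359 kJ/kg * 0.764 = 2005.8 kW

2005.8 kW


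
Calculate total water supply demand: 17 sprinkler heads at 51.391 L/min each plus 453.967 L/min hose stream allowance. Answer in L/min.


Sprinkler demand = 17 * 51.391 = 873.647 L/min
Total = 873.647 + 453.967 = 1327.614 L/min

1327.614 L/min


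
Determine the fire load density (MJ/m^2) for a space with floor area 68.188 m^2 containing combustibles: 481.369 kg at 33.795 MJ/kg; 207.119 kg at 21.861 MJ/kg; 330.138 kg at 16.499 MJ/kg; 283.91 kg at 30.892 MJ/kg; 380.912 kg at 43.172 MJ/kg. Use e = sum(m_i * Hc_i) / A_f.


Total energy = 481.369*33.795 + 207.119*21.861 + 330.138*16.499 + 283.91*30.892 + 380.912*43.172
= 16267.87 + 4527.828 + 5446.947 + 8770.548 + 16444.73
= 51457.92 MJ
e = 51457.92 / 68.188 = 754.65 MJ/m^2

754.65 MJ/m^2
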